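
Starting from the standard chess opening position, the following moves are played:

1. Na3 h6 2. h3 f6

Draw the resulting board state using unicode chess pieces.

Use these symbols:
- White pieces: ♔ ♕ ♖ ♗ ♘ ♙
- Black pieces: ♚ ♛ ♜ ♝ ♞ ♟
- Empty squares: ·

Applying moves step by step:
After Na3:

♜ ♞ ♝ ♛ ♚ ♝ ♞ ♜
♟ ♟ ♟ ♟ ♟ ♟ ♟ ♟
· · · · · · · ·
· · · · · · · ·
· · · · · · · ·
♘ · · · · · · ·
♙ ♙ ♙ ♙ ♙ ♙ ♙ ♙
♖ · ♗ ♕ ♔ ♗ ♘ ♖


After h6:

♜ ♞ ♝ ♛ ♚ ♝ ♞ ♜
♟ ♟ ♟ ♟ ♟ ♟ ♟ ·
· · · · · · · ♟
· · · · · · · ·
· · · · · · · ·
♘ · · · · · · ·
♙ ♙ ♙ ♙ ♙ ♙ ♙ ♙
♖ · ♗ ♕ ♔ ♗ ♘ ♖


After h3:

♜ ♞ ♝ ♛ ♚ ♝ ♞ ♜
♟ ♟ ♟ ♟ ♟ ♟ ♟ ·
· · · · · · · ♟
· · · · · · · ·
· · · · · · · ·
♘ · · · · · · ♙
♙ ♙ ♙ ♙ ♙ ♙ ♙ ·
♖ · ♗ ♕ ♔ ♗ ♘ ♖


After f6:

♜ ♞ ♝ ♛ ♚ ♝ ♞ ♜
♟ ♟ ♟ ♟ ♟ · ♟ ·
· · · · · ♟ · ♟
· · · · · · · ·
· · · · · · · ·
♘ · · · · · · ♙
♙ ♙ ♙ ♙ ♙ ♙ ♙ ·
♖ · ♗ ♕ ♔ ♗ ♘ ♖



  a b c d e f g h
  ─────────────────
8│♜ ♞ ♝ ♛ ♚ ♝ ♞ ♜│8
7│♟ ♟ ♟ ♟ ♟ · ♟ ·│7
6│· · · · · ♟ · ♟│6
5│· · · · · · · ·│5
4│· · · · · · · ·│4
3│♘ · · · · · · ♙│3
2│♙ ♙ ♙ ♙ ♙ ♙ ♙ ·│2
1│♖ · ♗ ♕ ♔ ♗ ♘ ♖│1
  ─────────────────
  a b c d e f g h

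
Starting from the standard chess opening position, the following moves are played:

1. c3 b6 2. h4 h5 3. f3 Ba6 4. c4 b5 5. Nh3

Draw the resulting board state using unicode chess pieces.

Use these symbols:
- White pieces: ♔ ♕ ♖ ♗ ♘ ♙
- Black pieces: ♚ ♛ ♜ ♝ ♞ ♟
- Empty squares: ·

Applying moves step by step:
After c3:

♜ ♞ ♝ ♛ ♚ ♝ ♞ ♜
♟ ♟ ♟ ♟ ♟ ♟ ♟ ♟
· · · · · · · ·
· · · · · · · ·
· · · · · · · ·
· · ♙ · · · · ·
♙ ♙ · ♙ ♙ ♙ ♙ ♙
♖ ♘ ♗ ♕ ♔ ♗ ♘ ♖


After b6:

♜ ♞ ♝ ♛ ♚ ♝ ♞ ♜
♟ · ♟ ♟ ♟ ♟ ♟ ♟
· ♟ · · · · · ·
· · · · · · · ·
· · · · · · · ·
· · ♙ · · · · ·
♙ ♙ · ♙ ♙ ♙ ♙ ♙
♖ ♘ ♗ ♕ ♔ ♗ ♘ ♖


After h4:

♜ ♞ ♝ ♛ ♚ ♝ ♞ ♜
♟ · ♟ ♟ ♟ ♟ ♟ ♟
· ♟ · · · · · ·
· · · · · · · ·
· · · · · · · ♙
· · ♙ · · · · ·
♙ ♙ · ♙ ♙ ♙ ♙ ·
♖ ♘ ♗ ♕ ♔ ♗ ♘ ♖


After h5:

♜ ♞ ♝ ♛ ♚ ♝ ♞ ♜
♟ · ♟ ♟ ♟ ♟ ♟ ·
· ♟ · · · · · ·
· · · · · · · ♟
· · · · · · · ♙
· · ♙ · · · · ·
♙ ♙ · ♙ ♙ ♙ ♙ ·
♖ ♘ ♗ ♕ ♔ ♗ ♘ ♖


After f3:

♜ ♞ ♝ ♛ ♚ ♝ ♞ ♜
♟ · ♟ ♟ ♟ ♟ ♟ ·
· ♟ · · · · · ·
· · · · · · · ♟
· · · · · · · ♙
· · ♙ · · ♙ · ·
♙ ♙ · ♙ ♙ · ♙ ·
♖ ♘ ♗ ♕ ♔ ♗ ♘ ♖


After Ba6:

♜ ♞ · ♛ ♚ ♝ ♞ ♜
♟ · ♟ ♟ ♟ ♟ ♟ ·
♝ ♟ · · · · · ·
· · · · · · · ♟
· · · · · · · ♙
· · ♙ · · ♙ · ·
♙ ♙ · ♙ ♙ · ♙ ·
♖ ♘ ♗ ♕ ♔ ♗ ♘ ♖


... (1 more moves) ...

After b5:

♜ ♞ · ♛ ♚ ♝ ♞ ♜
♟ · ♟ ♟ ♟ ♟ ♟ ·
♝ · · · · · · ·
· ♟ · · · · · ♟
· · ♙ · · · · ♙
· · · · · ♙ · ·
♙ ♙ · ♙ ♙ · ♙ ·
♖ ♘ ♗ ♕ ♔ ♗ ♘ ♖


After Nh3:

♜ ♞ · ♛ ♚ ♝ ♞ ♜
♟ · ♟ ♟ ♟ ♟ ♟ ·
♝ · · · · · · ·
· ♟ · · · · · ♟
· · ♙ · · · · ♙
· · · · · ♙ · ♘
♙ ♙ · ♙ ♙ · ♙ ·
♖ ♘ ♗ ♕ ♔ ♗ · ♖



  a b c d e f g h
  ─────────────────
8│♜ ♞ · ♛ ♚ ♝ ♞ ♜│8
7│♟ · ♟ ♟ ♟ ♟ ♟ ·│7
6│♝ · · · · · · ·│6
5│· ♟ · · · · · ♟│5
4│· · ♙ · · · · ♙│4
3│· · · · · ♙ · ♘│3
2│♙ ♙ · ♙ ♙ · ♙ ·│2
1│♖ ♘ ♗ ♕ ♔ ♗ · ♖│1
  ─────────────────
  a b c d e f g h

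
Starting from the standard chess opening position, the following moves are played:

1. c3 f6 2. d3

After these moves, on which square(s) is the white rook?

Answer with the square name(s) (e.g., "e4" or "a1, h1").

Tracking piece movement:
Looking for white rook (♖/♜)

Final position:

  a b c d e f g h
  ─────────────────
8│♜ ♞ ♝ ♛ ♚ ♝ ♞ ♜│8
7│♟ ♟ ♟ ♟ ♟ · ♟ ♟│7
6│· · · · · ♟ · ·│6
5│· · · · · · · ·│5
4│· · · · · · · ·│4
3│· · ♙ ♙ · · · ·│3
2│♙ ♙ · · ♙ ♙ ♙ ♙│2
1│♖ ♘ ♗ ♕ ♔ ♗ ♘ ♖│1
  ─────────────────
  a b c d e f g h


a1, h1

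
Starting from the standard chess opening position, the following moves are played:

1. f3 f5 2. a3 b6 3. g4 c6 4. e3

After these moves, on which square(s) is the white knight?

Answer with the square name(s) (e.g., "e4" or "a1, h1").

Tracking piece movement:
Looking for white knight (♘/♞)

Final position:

  a b c d e f g h
  ─────────────────
8│♜ ♞ ♝ ♛ ♚ ♝ ♞ ♜│8
7│♟ · · ♟ ♟ · ♟ ♟│7
6│· ♟ ♟ · · · · ·│6
5│· · · · · ♟ · ·│5
4│· · · · · · ♙ ·│4
3│♙ · · · ♙ ♙ · ·│3
2│· ♙ ♙ ♙ · · · ♙│2
1│♖ ♘ ♗ ♕ ♔ ♗ ♘ ♖│1
  ─────────────────
  a b c d e f g h


b1, g1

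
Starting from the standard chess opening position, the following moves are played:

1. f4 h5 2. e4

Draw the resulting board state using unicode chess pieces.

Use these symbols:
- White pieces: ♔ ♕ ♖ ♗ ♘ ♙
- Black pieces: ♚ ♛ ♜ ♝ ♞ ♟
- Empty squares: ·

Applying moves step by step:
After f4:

♜ ♞ ♝ ♛ ♚ ♝ ♞ ♜
♟ ♟ ♟ ♟ ♟ ♟ ♟ ♟
· · · · · · · ·
· · · · · · · ·
· · · · · ♙ · ·
· · · · · · · ·
♙ ♙ ♙ ♙ ♙ · ♙ ♙
♖ ♘ ♗ ♕ ♔ ♗ ♘ ♖


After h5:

♜ ♞ ♝ ♛ ♚ ♝ ♞ ♜
♟ ♟ ♟ ♟ ♟ ♟ ♟ ·
· · · · · · · ·
· · · · · · · ♟
· · · · · ♙ · ·
· · · · · · · ·
♙ ♙ ♙ ♙ ♙ · ♙ ♙
♖ ♘ ♗ ♕ ♔ ♗ ♘ ♖


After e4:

♜ ♞ ♝ ♛ ♚ ♝ ♞ ♜
♟ ♟ ♟ ♟ ♟ ♟ ♟ ·
· · · · · · · ·
· · · · · · · ♟
· · · · ♙ ♙ · ·
· · · · · · · ·
♙ ♙ ♙ ♙ · · ♙ ♙
♖ ♘ ♗ ♕ ♔ ♗ ♘ ♖



  a b c d e f g h
  ─────────────────
8│♜ ♞ ♝ ♛ ♚ ♝ ♞ ♜│8
7│♟ ♟ ♟ ♟ ♟ ♟ ♟ ·│7
6│· · · · · · · ·│6
5│· · · · · · · ♟│5
4│· · · · ♙ ♙ · ·│4
3│· · · · · · · ·│3
2│♙ ♙ ♙ ♙ · · ♙ ♙│2
1│♖ ♘ ♗ ♕ ♔ ♗ ♘ ♖│1
  ─────────────────
  a b c d e f g h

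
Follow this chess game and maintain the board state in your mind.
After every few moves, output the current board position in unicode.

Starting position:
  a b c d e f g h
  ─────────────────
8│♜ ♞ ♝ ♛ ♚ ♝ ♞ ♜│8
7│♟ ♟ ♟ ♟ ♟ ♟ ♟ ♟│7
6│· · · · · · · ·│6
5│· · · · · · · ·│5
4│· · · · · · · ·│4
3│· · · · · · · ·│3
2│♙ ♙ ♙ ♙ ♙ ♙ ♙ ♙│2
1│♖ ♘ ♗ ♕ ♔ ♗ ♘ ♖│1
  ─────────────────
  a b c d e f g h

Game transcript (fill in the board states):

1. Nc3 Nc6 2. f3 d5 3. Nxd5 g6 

  a b c d e f g h
  ─────────────────
8│♜ · ♝ ♛ ♚ ♝ ♞ ♜│8
7│♟ ♟ ♟ · ♟ ♟ · ♟│7
6│· · ♞ · · · ♟ ·│6
5│· · · ♘ · · · ·│5
4│· · · · · · · ·│4
3│· · · · · ♙ · ·│3
2│♙ ♙ ♙ ♙ ♙ · ♙ ♙│2
1│♖ · ♗ ♕ ♔ ♗ ♘ ♖│1
  ─────────────────
  a b c d e f g h

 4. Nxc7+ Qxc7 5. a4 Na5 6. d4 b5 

  a b c d e f g h
  ─────────────────
8│♜ · ♝ · ♚ ♝ ♞ ♜│8
7│♟ · ♛ · ♟ ♟ · ♟│7
6│· · · · · · ♟ ·│6
5│♞ ♟ · · · · · ·│5
4│♙ · · ♙ · · · ·│4
3│· · · · · ♙ · ·│3
2│· ♙ ♙ · ♙ · ♙ ♙│2
1│♖ · ♗ ♕ ♔ ♗ ♘ ♖│1
  ─────────────────
  a b c d e f g h

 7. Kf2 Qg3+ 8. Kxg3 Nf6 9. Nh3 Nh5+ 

  a b c d e f g h
  ─────────────────
8│♜ · ♝ · ♚ ♝ · ♜│8
7│♟ · · · ♟ ♟ · ♟│7
6│· · · · · · ♟ ·│6
5│♞ ♟ · · · · · ♞│5
4│♙ · · ♙ · · · ·│4
3│· · · · · ♙ ♔ ♘│3
2│· ♙ ♙ · ♙ · ♙ ♙│2
1│♖ · ♗ ♕ · ♗ · ♖│1
  ─────────────────
  a b c d e f g h

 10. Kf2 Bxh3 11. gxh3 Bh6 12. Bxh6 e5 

  a b c d e f g h
  ─────────────────
8│♜ · · · ♚ · · ♜│8
7│♟ · · · · ♟ · ♟│7
6│· · · · · · ♟ ♗│6
5│♞ ♟ · · ♟ · · ♞│5
4│♙ · · ♙ · · · ·│4
3│· · · · · ♙ · ♙│3
2│· ♙ ♙ · ♙ ♔ · ♙│2
1│♖ · · ♕ · ♗ · ♖│1
  ─────────────────
  a b c d e f g h

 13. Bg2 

  a b c d e f g h
  ─────────────────
8│♜ · · · ♚ · · ♜│8
7│♟ · · · · ♟ · ♟│7
6│· · · · · · ♟ ♗│6
5│♞ ♟ · · ♟ · · ♞│5
4│♙ · · ♙ · · · ·│4
3│· · · · · ♙ · ♙│3
2│· ♙ ♙ · ♙ ♔ ♗ ♙│2
1│♖ · · ♕ · · · ♖│1
  ─────────────────
  a b c d e f g h


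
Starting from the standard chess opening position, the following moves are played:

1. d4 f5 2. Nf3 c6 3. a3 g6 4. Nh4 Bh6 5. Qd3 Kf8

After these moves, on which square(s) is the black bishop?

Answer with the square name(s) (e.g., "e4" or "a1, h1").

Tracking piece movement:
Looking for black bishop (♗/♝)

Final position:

  a b c d e f g h
  ─────────────────
8│♜ ♞ ♝ ♛ · ♚ ♞ ♜│8
7│♟ ♟ · ♟ ♟ · · ♟│7
6│· · ♟ · · · ♟ ♝│6
5│· · · · · ♟ · ·│5
4│· · · ♙ · · · ♘│4
3│♙ · · ♕ · · · ·│3
2│· ♙ ♙ · ♙ ♙ ♙ ♙│2
1│♖ ♘ ♗ · ♔ ♗ · ♖│1
  ─────────────────
  a b c d e f g h


c8, h6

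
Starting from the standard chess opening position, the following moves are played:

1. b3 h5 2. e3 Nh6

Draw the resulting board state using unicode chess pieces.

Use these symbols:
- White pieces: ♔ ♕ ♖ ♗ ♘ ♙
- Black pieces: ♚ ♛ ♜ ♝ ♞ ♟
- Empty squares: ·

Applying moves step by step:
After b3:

♜ ♞ ♝ ♛ ♚ ♝ ♞ ♜
♟ ♟ ♟ ♟ ♟ ♟ ♟ ♟
· · · · · · · ·
· · · · · · · ·
· · · · · · · ·
· ♙ · · · · · ·
♙ · ♙ ♙ ♙ ♙ ♙ ♙
♖ ♘ ♗ ♕ ♔ ♗ ♘ ♖


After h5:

♜ ♞ ♝ ♛ ♚ ♝ ♞ ♜
♟ ♟ ♟ ♟ ♟ ♟ ♟ ·
· · · · · · · ·
· · · · · · · ♟
· · · · · · · ·
· ♙ · · · · · ·
♙ · ♙ ♙ ♙ ♙ ♙ ♙
♖ ♘ ♗ ♕ ♔ ♗ ♘ ♖


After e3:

♜ ♞ ♝ ♛ ♚ ♝ ♞ ♜
♟ ♟ ♟ ♟ ♟ ♟ ♟ ·
· · · · · · · ·
· · · · · · · ♟
· · · · · · · ·
· ♙ · · ♙ · · ·
♙ · ♙ ♙ · ♙ ♙ ♙
♖ ♘ ♗ ♕ ♔ ♗ ♘ ♖


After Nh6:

♜ ♞ ♝ ♛ ♚ ♝ · ♜
♟ ♟ ♟ ♟ ♟ ♟ ♟ ·
· · · · · · · ♞
· · · · · · · ♟
· · · · · · · ·
· ♙ · · ♙ · · ·
♙ · ♙ ♙ · ♙ ♙ ♙
♖ ♘ ♗ ♕ ♔ ♗ ♘ ♖



  a b c d e f g h
  ─────────────────
8│♜ ♞ ♝ ♛ ♚ ♝ · ♜│8
7│♟ ♟ ♟ ♟ ♟ ♟ ♟ ·│7
6│· · · · · · · ♞│6
5│· · · · · · · ♟│5
4│· · · · · · · ·│4
3│· ♙ · · ♙ · · ·│3
2│♙ · ♙ ♙ · ♙ ♙ ♙│2
1│♖ ♘ ♗ ♕ ♔ ♗ ♘ ♖│1
  ─────────────────
  a b c d e f g h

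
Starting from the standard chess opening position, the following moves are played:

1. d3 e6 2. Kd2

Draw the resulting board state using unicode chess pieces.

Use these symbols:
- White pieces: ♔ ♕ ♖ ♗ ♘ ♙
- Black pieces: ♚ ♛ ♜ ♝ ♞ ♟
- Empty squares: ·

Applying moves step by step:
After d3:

♜ ♞ ♝ ♛ ♚ ♝ ♞ ♜
♟ ♟ ♟ ♟ ♟ ♟ ♟ ♟
· · · · · · · ·
· · · · · · · ·
· · · · · · · ·
· · · ♙ · · · ·
♙ ♙ ♙ · ♙ ♙ ♙ ♙
♖ ♘ ♗ ♕ ♔ ♗ ♘ ♖


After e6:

♜ ♞ ♝ ♛ ♚ ♝ ♞ ♜
♟ ♟ ♟ ♟ · ♟ ♟ ♟
· · · · ♟ · · ·
· · · · · · · ·
· · · · · · · ·
· · · ♙ · · · ·
♙ ♙ ♙ · ♙ ♙ ♙ ♙
♖ ♘ ♗ ♕ ♔ ♗ ♘ ♖


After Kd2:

♜ ♞ ♝ ♛ ♚ ♝ ♞ ♜
♟ ♟ ♟ ♟ · ♟ ♟ ♟
· · · · ♟ · · ·
· · · · · · · ·
· · · · · · · ·
· · · ♙ · · · ·
♙ ♙ ♙ ♔ ♙ ♙ ♙ ♙
♖ ♘ ♗ ♕ · ♗ ♘ ♖



  a b c d e f g h
  ─────────────────
8│♜ ♞ ♝ ♛ ♚ ♝ ♞ ♜│8
7│♟ ♟ ♟ ♟ · ♟ ♟ ♟│7
6│· · · · ♟ · · ·│6
5│· · · · · · · ·│5
4│· · · · · · · ·│4
3│· · · ♙ · · · ·│3
2│♙ ♙ ♙ ♔ ♙ ♙ ♙ ♙│2
1│♖ ♘ ♗ ♕ · ♗ ♘ ♖│1
  ─────────────────
  a b c d e f g h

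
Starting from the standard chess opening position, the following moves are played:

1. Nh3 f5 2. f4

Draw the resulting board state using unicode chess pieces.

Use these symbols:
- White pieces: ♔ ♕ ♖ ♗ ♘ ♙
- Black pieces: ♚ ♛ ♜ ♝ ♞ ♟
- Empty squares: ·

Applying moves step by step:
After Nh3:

♜ ♞ ♝ ♛ ♚ ♝ ♞ ♜
♟ ♟ ♟ ♟ ♟ ♟ ♟ ♟
· · · · · · · ·
· · · · · · · ·
· · · · · · · ·
· · · · · · · ♘
♙ ♙ ♙ ♙ ♙ ♙ ♙ ♙
♖ ♘ ♗ ♕ ♔ ♗ · ♖


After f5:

♜ ♞ ♝ ♛ ♚ ♝ ♞ ♜
♟ ♟ ♟ ♟ ♟ · ♟ ♟
· · · · · · · ·
· · · · · ♟ · ·
· · · · · · · ·
· · · · · · · ♘
♙ ♙ ♙ ♙ ♙ ♙ ♙ ♙
♖ ♘ ♗ ♕ ♔ ♗ · ♖


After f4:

♜ ♞ ♝ ♛ ♚ ♝ ♞ ♜
♟ ♟ ♟ ♟ ♟ · ♟ ♟
· · · · · · · ·
· · · · · ♟ · ·
· · · · · ♙ · ·
· · · · · · · ♘
♙ ♙ ♙ ♙ ♙ · ♙ ♙
♖ ♘ ♗ ♕ ♔ ♗ · ♖



  a b c d e f g h
  ─────────────────
8│♜ ♞ ♝ ♛ ♚ ♝ ♞ ♜│8
7│♟ ♟ ♟ ♟ ♟ · ♟ ♟│7
6│· · · · · · · ·│6
5│· · · · · ♟ · ·│5
4│· · · · · ♙ · ·│4
3│· · · · · · · ♘│3
2│♙ ♙ ♙ ♙ ♙ · ♙ ♙│2
1│♖ ♘ ♗ ♕ ♔ ♗ · ♖│1
  ─────────────────
  a b c d e f g h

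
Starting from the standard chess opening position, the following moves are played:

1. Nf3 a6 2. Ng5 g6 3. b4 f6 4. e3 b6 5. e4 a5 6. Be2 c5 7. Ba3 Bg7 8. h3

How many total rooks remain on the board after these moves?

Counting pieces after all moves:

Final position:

  a b c d e f g h
  ─────────────────
8│♜ ♞ ♝ ♛ ♚ · ♞ ♜│8
7│· · · ♟ ♟ · ♝ ♟│7
6│· ♟ · · · ♟ ♟ ·│6
5│♟ · ♟ · · · ♘ ·│5
4│· ♙ · · ♙ · · ·│4
3│♗ · · · · · · ♙│3
2│♙ · ♙ ♙ ♗ ♙ ♙ ·│2
1│♖ ♘ · ♕ ♔ · · ♖│1
  ─────────────────
  a b c d e f g h


4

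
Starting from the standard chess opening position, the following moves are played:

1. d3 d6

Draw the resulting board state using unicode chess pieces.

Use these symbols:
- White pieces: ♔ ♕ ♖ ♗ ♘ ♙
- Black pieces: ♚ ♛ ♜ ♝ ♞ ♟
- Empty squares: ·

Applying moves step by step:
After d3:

♜ ♞ ♝ ♛ ♚ ♝ ♞ ♜
♟ ♟ ♟ ♟ ♟ ♟ ♟ ♟
· · · · · · · ·
· · · · · · · ·
· · · · · · · ·
· · · ♙ · · · ·
♙ ♙ ♙ · ♙ ♙ ♙ ♙
♖ ♘ ♗ ♕ ♔ ♗ ♘ ♖


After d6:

♜ ♞ ♝ ♛ ♚ ♝ ♞ ♜
♟ ♟ ♟ · ♟ ♟ ♟ ♟
· · · ♟ · · · ·
· · · · · · · ·
· · · · · · · ·
· · · ♙ · · · ·
♙ ♙ ♙ · ♙ ♙ ♙ ♙
♖ ♘ ♗ ♕ ♔ ♗ ♘ ♖



  a b c d e f g h
  ─────────────────
8│♜ ♞ ♝ ♛ ♚ ♝ ♞ ♜│8
7│♟ ♟ ♟ · ♟ ♟ ♟ ♟│7
6│· · · ♟ · · · ·│6
5│· · · · · · · ·│5
4│· · · · · · · ·│4
3│· · · ♙ · · · ·│3
2│♙ ♙ ♙ · ♙ ♙ ♙ ♙│2
1│♖ ♘ ♗ ♕ ♔ ♗ ♘ ♖│1
  ─────────────────
  a b c d e f g h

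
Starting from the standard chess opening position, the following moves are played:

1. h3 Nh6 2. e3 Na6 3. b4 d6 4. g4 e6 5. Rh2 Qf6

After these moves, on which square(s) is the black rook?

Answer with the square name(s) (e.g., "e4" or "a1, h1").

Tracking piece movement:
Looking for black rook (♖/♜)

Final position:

  a b c d e f g h
  ─────────────────
8│♜ · ♝ · ♚ ♝ · ♜│8
7│♟ ♟ ♟ · · ♟ ♟ ♟│7
6│♞ · · ♟ ♟ ♛ · ♞│6
5│· · · · · · · ·│5
4│· ♙ · · · · ♙ ·│4
3│· · · · ♙ · · ♙│3
2│♙ · ♙ ♙ · ♙ · ♖│2
1│♖ ♘ ♗ ♕ ♔ ♗ ♘ ·│1
  ─────────────────
  a b c d e f g h


a8, h8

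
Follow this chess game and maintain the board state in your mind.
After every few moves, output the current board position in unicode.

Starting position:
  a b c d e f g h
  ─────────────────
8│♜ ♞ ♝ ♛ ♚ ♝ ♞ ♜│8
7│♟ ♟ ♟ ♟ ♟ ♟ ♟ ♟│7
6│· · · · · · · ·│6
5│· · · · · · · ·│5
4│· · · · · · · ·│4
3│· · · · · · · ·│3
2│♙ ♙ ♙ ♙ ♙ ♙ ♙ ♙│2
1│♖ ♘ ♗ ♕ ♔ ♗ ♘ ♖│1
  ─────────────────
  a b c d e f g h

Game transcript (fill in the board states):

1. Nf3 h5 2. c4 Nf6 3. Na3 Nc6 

  a b c d e f g h
  ─────────────────
8│♜ · ♝ ♛ ♚ ♝ · ♜│8
7│♟ ♟ ♟ ♟ ♟ ♟ ♟ ·│7
6│· · ♞ · · ♞ · ·│6
5│· · · · · · · ♟│5
4│· · ♙ · · · · ·│4
3│♘ · · · · ♘ · ·│3
2│♙ ♙ · ♙ ♙ ♙ ♙ ♙│2
1│♖ · ♗ ♕ ♔ ♗ · ♖│1
  ─────────────────
  a b c d e f g h

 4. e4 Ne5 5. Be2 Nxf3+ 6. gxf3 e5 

  a b c d e f g h
  ─────────────────
8│♜ · ♝ ♛ ♚ ♝ · ♜│8
7│♟ ♟ ♟ ♟ · ♟ ♟ ·│7
6│· · · · · ♞ · ·│6
5│· · · · ♟ · · ♟│5
4│· · ♙ · ♙ · · ·│4
3│♘ · · · · ♙ · ·│3
2│♙ ♙ · ♙ ♗ ♙ · ♙│2
1│♖ · ♗ ♕ ♔ · · ♖│1
  ─────────────────
  a b c d e f g h

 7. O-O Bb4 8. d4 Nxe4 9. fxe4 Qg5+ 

  a b c d e f g h
  ─────────────────
8│♜ · ♝ · ♚ · · ♜│8
7│♟ ♟ ♟ ♟ · ♟ ♟ ·│7
6│· · · · · · · ·│6
5│· · · · ♟ · ♛ ♟│5
4│· ♝ ♙ ♙ ♙ · · ·│4
3│♘ · · · · · · ·│3
2│♙ ♙ · · ♗ ♙ · ♙│2
1│♖ · ♗ ♕ · ♖ ♔ ·│1
  ─────────────────
  a b c d e f g h

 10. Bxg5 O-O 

  a b c d e f g h
  ─────────────────
8│♜ · ♝ · · ♜ ♚ ·│8
7│♟ ♟ ♟ ♟ · ♟ ♟ ·│7
6│· · · · · · · ·│6
5│· · · · ♟ · ♗ ♟│5
4│· ♝ ♙ ♙ ♙ · · ·│4
3│♘ · · · · · · ·│3
2│♙ ♙ · · ♗ ♙ · ♙│2
1│♖ · · ♕ · ♖ ♔ ·│1
  ─────────────────
  a b c d e f g h


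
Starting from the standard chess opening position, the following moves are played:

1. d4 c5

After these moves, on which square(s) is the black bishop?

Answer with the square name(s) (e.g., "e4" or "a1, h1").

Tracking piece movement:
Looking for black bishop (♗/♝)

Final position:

  a b c d e f g h
  ─────────────────
8│♜ ♞ ♝ ♛ ♚ ♝ ♞ ♜│8
7│♟ ♟ · ♟ ♟ ♟ ♟ ♟│7
6│· · · · · · · ·│6
5│· · ♟ · · · · ·│5
4│· · · ♙ · · · ·│4
3│· · · · · · · ·│3
2│♙ ♙ ♙ · ♙ ♙ ♙ ♙│2
1│♖ ♘ ♗ ♕ ♔ ♗ ♘ ♖│1
  ─────────────────
  a b c d e f g h


c8, f8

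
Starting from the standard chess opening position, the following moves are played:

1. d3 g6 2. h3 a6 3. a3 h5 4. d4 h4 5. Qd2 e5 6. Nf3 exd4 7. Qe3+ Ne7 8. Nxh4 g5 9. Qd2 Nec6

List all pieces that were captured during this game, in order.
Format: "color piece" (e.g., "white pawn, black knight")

Tracking captures:
  exd4: captured white pawn
  Nxh4: captured black pawn

white pawn, black pawn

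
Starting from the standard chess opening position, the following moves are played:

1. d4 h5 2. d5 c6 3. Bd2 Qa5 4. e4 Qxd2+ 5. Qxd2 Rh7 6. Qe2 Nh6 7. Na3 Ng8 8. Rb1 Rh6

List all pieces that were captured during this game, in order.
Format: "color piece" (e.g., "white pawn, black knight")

Tracking captures:
  Qxd2+: captured white bishop
  Qxd2: captured black queen

white bishop, black queen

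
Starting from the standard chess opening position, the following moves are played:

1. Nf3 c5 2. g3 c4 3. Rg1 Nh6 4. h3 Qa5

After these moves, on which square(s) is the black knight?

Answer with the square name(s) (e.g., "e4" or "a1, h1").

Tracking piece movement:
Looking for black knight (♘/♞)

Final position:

  a b c d e f g h
  ─────────────────
8│♜ ♞ ♝ · ♚ ♝ · ♜│8
7│♟ ♟ · ♟ ♟ ♟ ♟ ♟│7
6│· · · · · · · ♞│6
5│♛ · · · · · · ·│5
4│· · ♟ · · · · ·│4
3│· · · · · ♘ ♙ ♙│3
2│♙ ♙ ♙ ♙ ♙ ♙ · ·│2
1│♖ ♘ ♗ ♕ ♔ ♗ ♖ ·│1
  ─────────────────
  a b c d e f g h


b8, h6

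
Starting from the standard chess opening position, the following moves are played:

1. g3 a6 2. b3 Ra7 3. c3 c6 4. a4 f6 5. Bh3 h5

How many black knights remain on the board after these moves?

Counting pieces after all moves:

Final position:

  a b c d e f g h
  ─────────────────
8│· ♞ ♝ ♛ ♚ ♝ ♞ ♜│8
7│♜ ♟ · ♟ ♟ · ♟ ·│7
6│♟ · ♟ · · ♟ · ·│6
5│· · · · · · · ♟│5
4│♙ · · · · · · ·│4
3│· ♙ ♙ · · · ♙ ♗│3
2│· · · ♙ ♙ ♙ · ♙│2
1│♖ ♘ ♗ ♕ ♔ · ♘ ♖│1
  ─────────────────
  a b c d e f g h


2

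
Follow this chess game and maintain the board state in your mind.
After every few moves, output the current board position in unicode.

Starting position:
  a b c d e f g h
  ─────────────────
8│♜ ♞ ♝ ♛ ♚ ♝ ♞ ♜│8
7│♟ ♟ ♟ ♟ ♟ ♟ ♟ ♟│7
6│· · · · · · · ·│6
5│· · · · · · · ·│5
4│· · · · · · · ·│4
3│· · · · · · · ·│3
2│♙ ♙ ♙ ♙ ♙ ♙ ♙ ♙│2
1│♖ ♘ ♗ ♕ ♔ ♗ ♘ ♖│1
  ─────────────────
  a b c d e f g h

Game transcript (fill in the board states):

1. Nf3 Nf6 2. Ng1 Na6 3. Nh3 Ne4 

  a b c d e f g h
  ─────────────────
8│♜ · ♝ ♛ ♚ ♝ · ♜│8
7│♟ ♟ ♟ ♟ ♟ ♟ ♟ ♟│7
6│♞ · · · · · · ·│6
5│· · · · · · · ·│5
4│· · · · ♞ · · ·│4
3│· · · · · · · ♘│3
2│♙ ♙ ♙ ♙ ♙ ♙ ♙ ♙│2
1│♖ ♘ ♗ ♕ ♔ ♗ · ♖│1
  ─────────────────
  a b c d e f g h

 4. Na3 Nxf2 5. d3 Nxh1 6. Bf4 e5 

  a b c d e f g h
  ─────────────────
8│♜ · ♝ ♛ ♚ ♝ · ♜│8
7│♟ ♟ ♟ ♟ · ♟ ♟ ♟│7
6│♞ · · · · · · ·│6
5│· · · · ♟ · · ·│5
4│· · · · · ♗ · ·│4
3│♘ · · ♙ · · · ♘│3
2│♙ ♙ ♙ · ♙ · ♙ ♙│2
1│♖ · · ♕ ♔ ♗ · ♞│1
  ─────────────────
  a b c d e f g h

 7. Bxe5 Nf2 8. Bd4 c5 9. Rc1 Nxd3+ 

  a b c d e f g h
  ─────────────────
8│♜ · ♝ ♛ ♚ ♝ · ♜│8
7│♟ ♟ · ♟ · ♟ ♟ ♟│7
6│♞ · · · · · · ·│6
5│· · ♟ · · · · ·│5
4│· · · ♗ · · · ·│4
3│♘ · · ♞ · · · ♘│3
2│♙ ♙ ♙ · ♙ · ♙ ♙│2
1│· · ♖ ♕ ♔ ♗ · ·│1
  ─────────────────
  a b c d e f g h

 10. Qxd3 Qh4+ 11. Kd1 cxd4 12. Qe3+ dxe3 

  a b c d e f g h
  ─────────────────
8│♜ · ♝ · ♚ ♝ · ♜│8
7│♟ ♟ · ♟ · ♟ ♟ ♟│7
6│♞ · · · · · · ·│6
5│· · · · · · · ·│5
4│· · · · · · · ♛│4
3│♘ · · · ♟ · · ♘│3
2│♙ ♙ ♙ · ♙ · ♙ ♙│2
1│· · ♖ ♔ · ♗ · ·│1
  ─────────────────
  a b c d e f g h

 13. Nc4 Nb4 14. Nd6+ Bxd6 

  a b c d e f g h
  ─────────────────
8│♜ · ♝ · ♚ · · ♜│8
7│♟ ♟ · ♟ · ♟ ♟ ♟│7
6│· · · ♝ · · · ·│6
5│· · · · · · · ·│5
4│· ♞ · · · · · ♛│4
3│· · · · ♟ · · ♘│3
2│♙ ♙ ♙ · ♙ · ♙ ♙│2
1│· · ♖ ♔ · ♗ · ·│1
  ─────────────────
  a b c d e f g h


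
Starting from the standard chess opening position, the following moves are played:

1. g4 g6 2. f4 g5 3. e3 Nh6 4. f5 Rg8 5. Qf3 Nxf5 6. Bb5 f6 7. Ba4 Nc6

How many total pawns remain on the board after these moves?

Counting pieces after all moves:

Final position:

  a b c d e f g h
  ─────────────────
8│♜ · ♝ ♛ ♚ ♝ ♜ ·│8
7│♟ ♟ ♟ ♟ ♟ · · ♟│7
6│· · ♞ · · ♟ · ·│6
5│· · · · · ♞ ♟ ·│5
4│♗ · · · · · ♙ ·│4
3│· · · · ♙ ♕ · ·│3
2│♙ ♙ ♙ ♙ · · · ♙│2
1│♖ ♘ ♗ · ♔ · ♘ ♖│1
  ─────────────────
  a b c d e f g h


15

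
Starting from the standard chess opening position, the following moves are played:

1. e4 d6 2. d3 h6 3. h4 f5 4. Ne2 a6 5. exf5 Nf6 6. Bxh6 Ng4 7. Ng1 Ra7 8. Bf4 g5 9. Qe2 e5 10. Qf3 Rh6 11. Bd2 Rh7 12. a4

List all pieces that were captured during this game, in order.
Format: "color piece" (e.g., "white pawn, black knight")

Tracking captures:
  exf5: captured black pawn
  Bxh6: captured black pawn

black pawn, black pawn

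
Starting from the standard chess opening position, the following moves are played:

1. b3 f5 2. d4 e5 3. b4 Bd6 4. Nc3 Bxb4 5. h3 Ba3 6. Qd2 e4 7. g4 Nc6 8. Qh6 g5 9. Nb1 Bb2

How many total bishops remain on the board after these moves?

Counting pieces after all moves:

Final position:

  a b c d e f g h
  ─────────────────
8│♜ · ♝ ♛ ♚ · ♞ ♜│8
7│♟ ♟ ♟ ♟ · · · ♟│7
6│· · ♞ · · · · ♕│6
5│· · · · · ♟ ♟ ·│5
4│· · · ♙ ♟ · ♙ ·│4
3│· · · · · · · ♙│3
2│♙ ♝ ♙ · ♙ ♙ · ·│2
1│♖ ♘ ♗ · ♔ ♗ ♘ ♖│1
  ─────────────────
  a b c d e f g h


4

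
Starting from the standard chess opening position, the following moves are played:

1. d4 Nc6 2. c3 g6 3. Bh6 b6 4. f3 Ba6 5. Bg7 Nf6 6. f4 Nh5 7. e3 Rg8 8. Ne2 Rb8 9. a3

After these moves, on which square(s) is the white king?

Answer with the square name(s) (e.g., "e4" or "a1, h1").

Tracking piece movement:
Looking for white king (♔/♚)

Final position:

  a b c d e f g h
  ─────────────────
8│· ♜ · ♛ ♚ ♝ ♜ ·│8
7│♟ · ♟ ♟ ♟ ♟ ♗ ♟│7
6│♝ ♟ ♞ · · · ♟ ·│6
5│· · · · · · · ♞│5
4│· · · ♙ · ♙ · ·│4
3│♙ · ♙ · ♙ · · ·│3
2│· ♙ · · ♘ · ♙ ♙│2
1│♖ ♘ · ♕ ♔ ♗ · ♖│1
  ─────────────────
  a b c d e f g h


e1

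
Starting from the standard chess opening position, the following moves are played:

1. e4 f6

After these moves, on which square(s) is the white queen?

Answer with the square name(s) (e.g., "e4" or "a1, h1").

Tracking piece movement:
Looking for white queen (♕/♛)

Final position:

  a b c d e f g h
  ─────────────────
8│♜ ♞ ♝ ♛ ♚ ♝ ♞ ♜│8
7│♟ ♟ ♟ ♟ ♟ · ♟ ♟│7
6│· · · · · ♟ · ·│6
5│· · · · · · · ·│5
4│· · · · ♙ · · ·│4
3│· · · · · · · ·│3
2│♙ ♙ ♙ ♙ · ♙ ♙ ♙│2
1│♖ ♘ ♗ ♕ ♔ ♗ ♘ ♖│1
  ─────────────────
  a b c d e f g h


d1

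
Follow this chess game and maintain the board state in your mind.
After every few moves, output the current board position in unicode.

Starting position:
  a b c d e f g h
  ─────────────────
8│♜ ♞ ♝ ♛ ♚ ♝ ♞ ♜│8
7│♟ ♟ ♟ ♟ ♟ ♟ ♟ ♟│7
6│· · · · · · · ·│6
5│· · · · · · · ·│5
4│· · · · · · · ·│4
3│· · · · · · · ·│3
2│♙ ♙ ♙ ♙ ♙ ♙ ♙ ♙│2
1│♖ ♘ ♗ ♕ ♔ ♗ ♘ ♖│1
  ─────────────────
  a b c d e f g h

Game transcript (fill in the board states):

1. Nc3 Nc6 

  a b c d e f g h
  ─────────────────
8│♜ · ♝ ♛ ♚ ♝ ♞ ♜│8
7│♟ ♟ ♟ ♟ ♟ ♟ ♟ ♟│7
6│· · ♞ · · · · ·│6
5│· · · · · · · ·│5
4│· · · · · · · ·│4
3│· · ♘ · · · · ·│3
2│♙ ♙ ♙ ♙ ♙ ♙ ♙ ♙│2
1│♖ · ♗ ♕ ♔ ♗ ♘ ♖│1
  ─────────────────
  a b c d e f g h

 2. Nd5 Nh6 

  a b c d e f g h
  ─────────────────
8│♜ · ♝ ♛ ♚ ♝ · ♜│8
7│♟ ♟ ♟ ♟ ♟ ♟ ♟ ♟│7
6│· · ♞ · · · · ♞│6
5│· · · ♘ · · · ·│5
4│· · · · · · · ·│4
3│· · · · · · · ·│3
2│♙ ♙ ♙ ♙ ♙ ♙ ♙ ♙│2
1│♖ · ♗ ♕ ♔ ♗ ♘ ♖│1
  ─────────────────
  a b c d e f g h

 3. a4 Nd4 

  a b c d e f g h
  ─────────────────
8│♜ · ♝ ♛ ♚ ♝ · ♜│8
7│♟ ♟ ♟ ♟ ♟ ♟ ♟ ♟│7
6│· · · · · · · ♞│6
5│· · · ♘ · · · ·│5
4│♙ · · ♞ · · · ·│4
3│· · · · · · · ·│3
2│· ♙ ♙ ♙ ♙ ♙ ♙ ♙│2
1│♖ · ♗ ♕ ♔ ♗ ♘ ♖│1
  ─────────────────
  a b c d e f g h

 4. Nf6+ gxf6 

  a b c d e f g h
  ─────────────────
8│♜ · ♝ ♛ ♚ ♝ · ♜│8
7│♟ ♟ ♟ ♟ ♟ ♟ · ♟│7
6│· · · · · ♟ · ♞│6
5│· · · · · · · ·│5
4│♙ · · ♞ · · · ·│4
3│· · · · · · · ·│3
2│· ♙ ♙ ♙ ♙ ♙ ♙ ♙│2
1│♖ · ♗ ♕ ♔ ♗ ♘ ♖│1
  ─────────────────
  a b c d e f g h

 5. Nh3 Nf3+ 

  a b c d e f g h
  ─────────────────
8│♜ · ♝ ♛ ♚ ♝ · ♜│8
7│♟ ♟ ♟ ♟ ♟ ♟ · ♟│7
6│· · · · · ♟ · ♞│6
5│· · · · · · · ·│5
4│♙ · · · · · · ·│4
3│· · · · · ♞ · ♘│3
2│· ♙ ♙ ♙ ♙ ♙ ♙ ♙│2
1│♖ · ♗ ♕ ♔ ♗ · ♖│1
  ─────────────────
  a b c d e f g h



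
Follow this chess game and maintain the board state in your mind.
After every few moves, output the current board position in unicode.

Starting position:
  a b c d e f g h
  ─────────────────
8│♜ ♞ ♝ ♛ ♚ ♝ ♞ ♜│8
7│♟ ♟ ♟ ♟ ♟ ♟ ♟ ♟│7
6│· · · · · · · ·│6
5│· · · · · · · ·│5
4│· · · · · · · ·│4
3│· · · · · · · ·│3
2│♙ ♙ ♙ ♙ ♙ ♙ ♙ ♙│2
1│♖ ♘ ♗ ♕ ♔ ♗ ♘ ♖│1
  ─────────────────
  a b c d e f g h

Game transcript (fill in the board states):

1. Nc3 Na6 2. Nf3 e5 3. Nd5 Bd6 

  a b c d e f g h
  ─────────────────
8│♜ · ♝ ♛ ♚ · ♞ ♜│8
7│♟ ♟ ♟ ♟ · ♟ ♟ ♟│7
6│♞ · · ♝ · · · ·│6
5│· · · ♘ ♟ · · ·│5
4│· · · · · · · ·│4
3│· · · · · ♘ · ·│3
2│♙ ♙ ♙ ♙ ♙ ♙ ♙ ♙│2
1│♖ · ♗ ♕ ♔ ♗ · ♖│1
  ─────────────────
  a b c d e f g h

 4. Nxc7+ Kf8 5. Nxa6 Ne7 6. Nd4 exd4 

  a b c d e f g h
  ─────────────────
8│♜ · ♝ ♛ · ♚ · ♜│8
7│♟ ♟ · ♟ ♞ ♟ ♟ ♟│7
6│♘ · · ♝ · · · ·│6
5│· · · · · · · ·│5
4│· · · ♟ · · · ·│4
3│· · · · · · · ·│3
2│♙ ♙ ♙ ♙ ♙ ♙ ♙ ♙│2
1│♖ · ♗ ♕ ♔ ♗ · ♖│1
  ─────────────────
  a b c d e f g h

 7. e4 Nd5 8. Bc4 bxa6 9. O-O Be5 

  a b c d e f g h
  ─────────────────
8│♜ · ♝ ♛ · ♚ · ♜│8
7│♟ · · ♟ · ♟ ♟ ♟│7
6│♟ · · · · · · ·│6
5│· · · ♞ ♝ · · ·│5
4│· · ♗ ♟ ♙ · · ·│4
3│· · · · · · · ·│3
2│♙ ♙ ♙ ♙ · ♙ ♙ ♙│2
1│♖ · ♗ ♕ · ♖ ♔ ·│1
  ─────────────────
  a b c d e f g h

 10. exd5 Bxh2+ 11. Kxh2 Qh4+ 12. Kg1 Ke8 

  a b c d e f g h
  ─────────────────
8│♜ · ♝ · ♚ · · ♜│8
7│♟ · · ♟ · ♟ ♟ ♟│7
6│♟ · · · · · · ·│6
5│· · · ♙ · · · ·│5
4│· · ♗ ♟ · · · ♛│4
3│· · · · · · · ·│3
2│♙ ♙ ♙ ♙ · ♙ ♙ ·│2
1│♖ · ♗ ♕ · ♖ ♔ ·│1
  ─────────────────
  a b c d e f g h



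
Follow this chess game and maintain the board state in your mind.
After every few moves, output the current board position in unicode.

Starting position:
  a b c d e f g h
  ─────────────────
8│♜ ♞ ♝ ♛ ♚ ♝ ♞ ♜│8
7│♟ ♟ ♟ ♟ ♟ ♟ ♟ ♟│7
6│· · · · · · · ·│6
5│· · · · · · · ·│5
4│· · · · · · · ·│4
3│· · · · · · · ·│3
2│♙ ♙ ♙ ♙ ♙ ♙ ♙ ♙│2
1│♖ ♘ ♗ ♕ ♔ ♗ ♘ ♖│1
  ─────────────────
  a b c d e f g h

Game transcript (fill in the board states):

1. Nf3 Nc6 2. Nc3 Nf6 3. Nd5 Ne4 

  a b c d e f g h
  ─────────────────
8│♜ · ♝ ♛ ♚ ♝ · ♜│8
7│♟ ♟ ♟ ♟ ♟ ♟ ♟ ♟│7
6│· · ♞ · · · · ·│6
5│· · · ♘ · · · ·│5
4│· · · · ♞ · · ·│4
3│· · · · · ♘ · ·│3
2│♙ ♙ ♙ ♙ ♙ ♙ ♙ ♙│2
1│♖ · ♗ ♕ ♔ ♗ · ♖│1
  ─────────────────
  a b c d e f g h

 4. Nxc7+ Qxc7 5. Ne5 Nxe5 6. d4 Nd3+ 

  a b c d e f g h
  ─────────────────
8│♜ · ♝ · ♚ ♝ · ♜│8
7│♟ ♟ ♛ ♟ ♟ ♟ ♟ ♟│7
6│· · · · · · · ·│6
5│· · · · · · · ·│5
4│· · · ♙ ♞ · · ·│4
3│· · · ♞ · · · ·│3
2│♙ ♙ ♙ · ♙ ♙ ♙ ♙│2
1│♖ · ♗ ♕ ♔ ♗ · ♖│1
  ─────────────────
  a b c d e f g h

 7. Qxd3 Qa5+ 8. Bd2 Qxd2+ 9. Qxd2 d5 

  a b c d e f g h
  ─────────────────
8│♜ · ♝ · ♚ ♝ · ♜│8
7│♟ ♟ · · ♟ ♟ ♟ ♟│7
6│· · · · · · · ·│6
5│· · · ♟ · · · ·│5
4│· · · ♙ ♞ · · ·│4
3│· · · · · · · ·│3
2│♙ ♙ ♙ ♕ ♙ ♙ ♙ ♙│2
1│♖ · · · ♔ ♗ · ♖│1
  ─────────────────
  a b c d e f g h

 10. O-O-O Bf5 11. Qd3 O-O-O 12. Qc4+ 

  a b c d e f g h
  ─────────────────
8│· · ♚ ♜ · ♝ · ♜│8
7│♟ ♟ · · ♟ ♟ ♟ ♟│7
6│· · · · · · · ·│6
5│· · · ♟ · ♝ · ·│5
4│· · ♕ ♙ ♞ · · ·│4
3│· · · · · · · ·│3
2│♙ ♙ ♙ · ♙ ♙ ♙ ♙│2
1│· · ♔ ♖ · ♗ · ♖│1
  ─────────────────
  a b c d e f g h


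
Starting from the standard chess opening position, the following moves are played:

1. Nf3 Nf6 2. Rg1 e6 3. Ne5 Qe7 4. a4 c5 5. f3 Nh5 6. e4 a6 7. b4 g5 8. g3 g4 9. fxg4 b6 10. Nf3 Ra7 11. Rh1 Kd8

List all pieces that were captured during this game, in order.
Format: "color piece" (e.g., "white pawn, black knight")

Tracking captures:
  fxg4: captured black pawn

black pawn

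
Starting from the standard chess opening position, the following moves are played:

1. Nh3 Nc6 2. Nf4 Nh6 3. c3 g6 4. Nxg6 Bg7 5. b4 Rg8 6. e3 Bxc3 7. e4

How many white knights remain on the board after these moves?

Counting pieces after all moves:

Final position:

  a b c d e f g h
  ─────────────────
8│♜ · ♝ ♛ ♚ · ♜ ·│8
7│♟ ♟ ♟ ♟ ♟ ♟ · ♟│7
6│· · ♞ · · · ♘ ♞│6
5│· · · · · · · ·│5
4│· ♙ · · ♙ · · ·│4
3│· · ♝ · · · · ·│3
2│♙ · · ♙ · ♙ ♙ ♙│2
1│♖ ♘ ♗ ♕ ♔ ♗ · ♖│1
  ─────────────────
  a b c d e f g h


2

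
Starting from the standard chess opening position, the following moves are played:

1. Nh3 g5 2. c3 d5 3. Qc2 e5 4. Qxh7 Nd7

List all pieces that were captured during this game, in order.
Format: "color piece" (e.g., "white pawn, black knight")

Tracking captures:
  Qxh7: captured black pawn

black pawn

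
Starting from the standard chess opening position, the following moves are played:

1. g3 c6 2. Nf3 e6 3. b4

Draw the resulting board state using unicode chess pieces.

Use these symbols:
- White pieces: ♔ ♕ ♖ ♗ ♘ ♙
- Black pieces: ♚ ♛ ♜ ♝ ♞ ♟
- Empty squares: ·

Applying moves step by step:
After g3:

♜ ♞ ♝ ♛ ♚ ♝ ♞ ♜
♟ ♟ ♟ ♟ ♟ ♟ ♟ ♟
· · · · · · · ·
· · · · · · · ·
· · · · · · · ·
· · · · · · ♙ ·
♙ ♙ ♙ ♙ ♙ ♙ · ♙
♖ ♘ ♗ ♕ ♔ ♗ ♘ ♖


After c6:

♜ ♞ ♝ ♛ ♚ ♝ ♞ ♜
♟ ♟ · ♟ ♟ ♟ ♟ ♟
· · ♟ · · · · ·
· · · · · · · ·
· · · · · · · ·
· · · · · · ♙ ·
♙ ♙ ♙ ♙ ♙ ♙ · ♙
♖ ♘ ♗ ♕ ♔ ♗ ♘ ♖


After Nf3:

♜ ♞ ♝ ♛ ♚ ♝ ♞ ♜
♟ ♟ · ♟ ♟ ♟ ♟ ♟
· · ♟ · · · · ·
· · · · · · · ·
· · · · · · · ·
· · · · · ♘ ♙ ·
♙ ♙ ♙ ♙ ♙ ♙ · ♙
♖ ♘ ♗ ♕ ♔ ♗ · ♖


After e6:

♜ ♞ ♝ ♛ ♚ ♝ ♞ ♜
♟ ♟ · ♟ · ♟ ♟ ♟
· · ♟ · ♟ · · ·
· · · · · · · ·
· · · · · · · ·
· · · · · ♘ ♙ ·
♙ ♙ ♙ ♙ ♙ ♙ · ♙
♖ ♘ ♗ ♕ ♔ ♗ · ♖


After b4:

♜ ♞ ♝ ♛ ♚ ♝ ♞ ♜
♟ ♟ · ♟ · ♟ ♟ ♟
· · ♟ · ♟ · · ·
· · · · · · · ·
· ♙ · · · · · ·
· · · · · ♘ ♙ ·
♙ · ♙ ♙ ♙ ♙ · ♙
♖ ♘ ♗ ♕ ♔ ♗ · ♖



  a b c d e f g h
  ─────────────────
8│♜ ♞ ♝ ♛ ♚ ♝ ♞ ♜│8
7│♟ ♟ · ♟ · ♟ ♟ ♟│7
6│· · ♟ · ♟ · · ·│6
5│· · · · · · · ·│5
4│· ♙ · · · · · ·│4
3│· · · · · ♘ ♙ ·│3
2│♙ · ♙ ♙ ♙ ♙ · ♙│2
1│♖ ♘ ♗ ♕ ♔ ♗ · ♖│1
  ─────────────────
  a b c d e f g h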